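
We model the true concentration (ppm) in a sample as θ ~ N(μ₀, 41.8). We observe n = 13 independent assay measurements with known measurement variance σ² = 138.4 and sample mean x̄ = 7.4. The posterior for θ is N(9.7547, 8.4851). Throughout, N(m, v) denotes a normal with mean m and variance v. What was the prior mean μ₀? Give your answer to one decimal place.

The posterior mean is a precision-weighted average: μ_n = (τ₀μ₀ + τ_data·x̄)/(τ₀+τ_data), with τ₀=1/σ₀² and τ_data=n/σ².
Here τ₀ = 1/41.8 = 0.023923 and τ_data = 13/138.4 = 0.093931, so τ_n = 0.117854.
Rearranging for μ₀: μ₀ = (μ_n·τ_n − τ_data·x̄)/τ₀ = (9.7547·0.117854 − 0.093931·7.4) / 0.023923 = 0.454541/0.023923 ≈ 19.0.

μ₀ = 19.0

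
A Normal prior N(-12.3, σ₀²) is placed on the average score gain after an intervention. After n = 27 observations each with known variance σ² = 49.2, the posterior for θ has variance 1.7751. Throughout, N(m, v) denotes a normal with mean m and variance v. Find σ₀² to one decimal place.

For the Normal–Normal model with known σ², precisions add: τ_n = τ₀ + n/σ².
So 1/σ₀² = 1/1.7751 − 27/49.2 = 0.563349 − 0.548780 = 0.014569.
Hence σ₀² = 1/0.014569 ≈ 68.6.

σ₀² = 68.6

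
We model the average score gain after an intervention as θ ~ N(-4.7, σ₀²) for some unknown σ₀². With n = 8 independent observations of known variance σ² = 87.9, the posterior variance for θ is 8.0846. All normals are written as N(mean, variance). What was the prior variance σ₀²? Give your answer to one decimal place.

For the Normal–Normal model with known σ², precisions add: τ_n = τ₀ + n/σ².
So 1/σ₀² = 1/8.0846 − 8/87.9 = 0.123692 − 0.091013 = 0.032679.
Hence σ₀² = 1/0.032679 ≈ 30.6.

σ₀² = 30.6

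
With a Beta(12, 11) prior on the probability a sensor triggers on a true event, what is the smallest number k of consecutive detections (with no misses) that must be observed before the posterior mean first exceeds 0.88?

After k detections and 0 misses the posterior is Beta(12+k, 11), with mean (12+k)/(12+11+k).
Set (12+k)/(23+k) > 0.88 and solve: k > (0.88·23 − 12)/(1 − 0.88) = 68.667.
The smallest integer exceeding 68.667 is 69.

k = 69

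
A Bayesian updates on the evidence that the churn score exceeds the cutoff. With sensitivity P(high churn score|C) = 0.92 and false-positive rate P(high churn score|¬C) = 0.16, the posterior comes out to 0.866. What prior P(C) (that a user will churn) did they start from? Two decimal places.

P(C) = 0.53

In odds form, posterior odds = prior odds × likelihood ratio, so prior odds = posterior odds ÷ LR.
Posterior odds = 0.866/(1−0.866) = 6.4627. LR = 0.92/0.16 = 5.7500.
Prior odds = 6.4627/5.7500 = 1.1239, so P(C) = 1.1239/(1+1.1239) ≈ 0.53.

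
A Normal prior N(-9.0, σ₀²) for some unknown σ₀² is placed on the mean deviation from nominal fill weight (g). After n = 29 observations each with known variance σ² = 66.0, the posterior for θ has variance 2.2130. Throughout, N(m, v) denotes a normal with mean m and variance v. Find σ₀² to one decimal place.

Posterior precision equals prior precision plus data precision: 1/σ_n² = 1/σ₀² + n/σ².
So 1/σ₀² = 1/2.2130 − 29/66.0 = 0.451875 − 0.439394 = 0.012481.
Hence σ₀² = 1/0.012481 ≈ 80.1.

σ₀² = 80.1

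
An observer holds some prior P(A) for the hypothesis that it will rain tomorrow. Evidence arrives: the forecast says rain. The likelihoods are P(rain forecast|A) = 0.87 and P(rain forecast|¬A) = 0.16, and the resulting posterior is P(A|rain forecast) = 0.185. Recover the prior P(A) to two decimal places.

P(A) = 0.04

Bayes' rule in odds form gives O(A|E) = O(A)·[P(E|A)/P(E|¬A)], hence O(A) = O(A|E)/LR.
Posterior odds = 0.185/(1−0.185) = 0.2270. LR = 0.87/0.16 = 5.4375.
Prior odds = 0.2270/5.4375 = 0.0417, so P(A) = 0.0417/(1+0.0417) ≈ 0.04.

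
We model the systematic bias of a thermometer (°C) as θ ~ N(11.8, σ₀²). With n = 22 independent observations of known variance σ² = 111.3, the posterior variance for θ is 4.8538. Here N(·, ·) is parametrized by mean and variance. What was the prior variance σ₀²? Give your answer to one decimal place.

σ₀² = 119.6

For the Normal–Normal model with known σ², precisions add: τ_n = τ₀ + n/σ².
So 1/σ₀² = 1/4.8538 − 22/111.3 = 0.206024 − 0.197664 = 0.008360.
Hence σ₀² = 1/0.008360 ≈ 119.6.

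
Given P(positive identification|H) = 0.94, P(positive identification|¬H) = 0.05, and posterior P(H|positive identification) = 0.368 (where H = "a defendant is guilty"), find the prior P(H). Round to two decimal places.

Bayes' rule in odds form gives O(H|E) = O(H)·[P(E|H)/P(E|¬H)], hence O(H) = O(H|E)/LR.
Posterior odds = 0.368/(1−0.368) = 0.5823. LR = 0.94/0.05 = 18.8000.
Prior odds = 0.5823/18.8000 = 0.0310, so P(H) = 0.0310/(1+0.0310) ≈ 0.03.

P(H) = 0.03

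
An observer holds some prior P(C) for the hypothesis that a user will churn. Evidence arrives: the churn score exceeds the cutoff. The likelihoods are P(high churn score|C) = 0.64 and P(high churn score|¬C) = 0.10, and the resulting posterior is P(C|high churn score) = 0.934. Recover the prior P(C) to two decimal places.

Bayes' rule in odds form gives O(C|E) = O(C)·[P(E|C)/P(E|¬C)], hence O(C) = O(C|E)/LR.
Posterior odds = 0.934/(1−0.934) = 14.1515. LR = 0.64/0.10 = 6.4000.
Prior odds = 14.1515/6.4000 = 2.2112, so P(C) = 2.2112/(1+2.2112) ≈ 0.69.

P(C) = 0.69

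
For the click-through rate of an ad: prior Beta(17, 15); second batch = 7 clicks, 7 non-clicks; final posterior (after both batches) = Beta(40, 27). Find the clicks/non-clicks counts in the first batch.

Sequential conjugate updates are equivalent to a single update on the pooled data, so total successes = posterior α − prior α and total failures = posterior β − prior β.
Total across both batches: 40−17=23 clicks, 27−15=12 non-clicks.
Subtract the second batch: 23−7=16 clicks and 12−7=5 non-clicks.

16 clicks and 5 non-clicks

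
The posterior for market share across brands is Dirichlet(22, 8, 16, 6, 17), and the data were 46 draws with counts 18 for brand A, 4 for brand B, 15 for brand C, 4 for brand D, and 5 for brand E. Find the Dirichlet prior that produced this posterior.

Dirichlet(4, 4, 1, 2, 12)

For a Dirichlet(α) prior with multinomial counts c, the posterior is Dirichlet(α + c) componentwise.
Subtract each count from the matching posterior parameter: 22−18=4, 8−4=4, 16−15=1, 6−4=2, 17−5=12.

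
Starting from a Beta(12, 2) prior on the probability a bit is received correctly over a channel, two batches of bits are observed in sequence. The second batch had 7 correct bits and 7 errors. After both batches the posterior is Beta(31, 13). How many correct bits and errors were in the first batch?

12 correct bits and 4 errors

Because Beta–binomial updating is additive in the counts, the combined data contributed (α_post−α_prior, β_post−β_prior) successes and failures.
Total across both batches: 31−12=19 correct bits, 13−2=11 errors.
Subtract the second batch: 19−7=12 correct bits and 11−7=4 errors.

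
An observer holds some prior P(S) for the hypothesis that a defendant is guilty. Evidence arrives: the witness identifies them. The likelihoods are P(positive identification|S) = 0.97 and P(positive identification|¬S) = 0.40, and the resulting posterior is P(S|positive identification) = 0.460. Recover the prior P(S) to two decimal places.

P(S) = 0.26

Bayes' rule in odds form gives O(S|E) = O(S)·[P(E|S)/P(E|¬S)], hence O(S) = O(S|E)/LR.
Posterior odds = 0.460/(1−0.460) = 0.8519. LR = 0.97/0.40 = 2.4250.
Prior odds = 0.8519/2.4250 = 0.3513, so P(S) = 0.3513/(1+0.3513) ≈ 0.26.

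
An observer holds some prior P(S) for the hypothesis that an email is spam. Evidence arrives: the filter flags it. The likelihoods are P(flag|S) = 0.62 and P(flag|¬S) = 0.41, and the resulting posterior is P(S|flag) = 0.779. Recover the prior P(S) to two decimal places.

P(S) = 0.70

In odds form, posterior odds = prior odds × likelihood ratio, so prior odds = posterior odds ÷ LR.
Posterior odds = 0.779/(1−0.779) = 3.5249. LR = 0.62/0.41 = 1.5122.
Prior odds = 3.5249/1.5122 = 2.3310, so P(S) = 2.3310/(1+2.3310) ≈ 0.70.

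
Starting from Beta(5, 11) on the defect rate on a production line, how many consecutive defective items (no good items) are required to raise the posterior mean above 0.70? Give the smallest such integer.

k = 21

After k defective items and 0 good items the posterior is Beta(5+k, 11), with mean (5+k)/(5+11+k).
Set (5+k)/(16+k) > 0.70 and solve: k > (0.70·16 − 5)/(1 − 0.70) = 20.667.
The smallest integer exceeding 20.667 is 21.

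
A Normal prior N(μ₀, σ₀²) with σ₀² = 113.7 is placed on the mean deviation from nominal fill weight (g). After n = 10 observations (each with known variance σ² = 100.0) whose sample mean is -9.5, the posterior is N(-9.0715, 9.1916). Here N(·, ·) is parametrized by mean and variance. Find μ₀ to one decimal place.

μ₀ = -4.2

The posterior mean is a precision-weighted average: μ_n = (τ₀μ₀ + τ_data·x̄)/(τ₀+τ_data), with τ₀=1/σ₀² and τ_data=n/σ².
Here τ₀ = 1/113.7 = 0.008795 and τ_data = 10/100.0 = 0.100000, so τ_n = 0.108795.
Rearranging for μ₀: μ₀ = (μ_n·τ_n − τ_data·x̄)/τ₀ = (-9.0715·0.108795 − 0.100000·-9.5) / 0.008795 = -0.036934/0.008795 ≈ -4.2.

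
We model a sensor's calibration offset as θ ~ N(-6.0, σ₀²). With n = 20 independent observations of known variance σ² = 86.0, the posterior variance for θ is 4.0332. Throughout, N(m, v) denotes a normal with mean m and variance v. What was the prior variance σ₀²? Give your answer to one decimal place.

σ₀² = 65.0

Posterior precision equals prior precision plus data precision: 1/σ_n² = 1/σ₀² + n/σ².
So 1/σ₀² = 1/4.0332 − 20/86.0 = 0.247942 − 0.232558 = 0.015384.
Hence σ₀² = 1/0.015384 ≈ 65.0.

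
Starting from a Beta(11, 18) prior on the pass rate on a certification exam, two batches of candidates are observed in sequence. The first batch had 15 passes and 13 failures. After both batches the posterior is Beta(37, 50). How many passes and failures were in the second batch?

11 passes and 19 failures

Sequential conjugate updates are equivalent to a single update on the pooled data, so total successes = posterior α − prior α and total failures = posterior β − prior β.
Total across both batches: 37−11=26 passes, 50−18=32 failures.
Subtract the first batch: 26−15=11 passes and 32−13=19 failures.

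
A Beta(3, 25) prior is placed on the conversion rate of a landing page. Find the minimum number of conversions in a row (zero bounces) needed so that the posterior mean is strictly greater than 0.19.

After k conversions and 0 bounces the posterior is Beta(3+k, 25), with mean (3+k)/(3+25+k).
Set (3+k)/(28+k) > 0.19 and solve: k > (0.19·28 − 3)/(1 − 0.19) = 2.864.
The smallest integer exceeding 2.864 is 3.

k = 3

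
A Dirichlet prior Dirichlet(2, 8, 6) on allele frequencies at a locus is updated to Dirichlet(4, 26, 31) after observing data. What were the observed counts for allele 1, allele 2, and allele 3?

For a Dirichlet(α) prior with multinomial counts c, the posterior is Dirichlet(α + c) componentwise.
Counts are posterior − prior componentwise: 4−2=2, 26−8=18, 31−6=25.

counts (2, 18, 25)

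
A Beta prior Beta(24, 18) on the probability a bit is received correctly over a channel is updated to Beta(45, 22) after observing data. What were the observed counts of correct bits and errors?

21 correct bits and 4 errors

Beta is conjugate to the binomial likelihood: posterior = Beta(a+s, b+f).
So s = 45 − 24 = 21 and f = 22 − 18 = 4.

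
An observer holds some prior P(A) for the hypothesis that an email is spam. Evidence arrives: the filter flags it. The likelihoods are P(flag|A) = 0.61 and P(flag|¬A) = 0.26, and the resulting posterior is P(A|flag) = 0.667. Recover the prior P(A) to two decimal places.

P(A) = 0.46

In odds form, posterior odds = prior odds × likelihood ratio, so prior odds = posterior odds ÷ LR.
Posterior odds = 0.667/(1−0.667) = 2.0030. LR = 0.61/0.26 = 2.3462.
Prior odds = 2.0030/2.3462 = 0.8537, so P(A) = 0.8537/(1+0.8537) ≈ 0.46.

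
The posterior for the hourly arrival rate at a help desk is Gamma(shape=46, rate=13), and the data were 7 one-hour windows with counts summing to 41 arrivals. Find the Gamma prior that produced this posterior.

Gamma–Poisson conjugacy: posterior shape = α + Σxᵢ, posterior rate = β + n.
So α = 46 − 41 = 5 and β = 13 − 7 = 6.

Gamma(shape=5, rate=6)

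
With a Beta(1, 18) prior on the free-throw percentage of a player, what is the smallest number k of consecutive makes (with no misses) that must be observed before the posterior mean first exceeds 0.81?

After k makes and 0 misses the posterior is Beta(1+k, 18), with mean (1+k)/(1+18+k).
Set (1+k)/(19+k) > 0.81 and solve: k > (0.81·19 − 1)/(1 − 0.81) = 75.737.
The smallest integer exceeding 75.737 is 76.

k = 76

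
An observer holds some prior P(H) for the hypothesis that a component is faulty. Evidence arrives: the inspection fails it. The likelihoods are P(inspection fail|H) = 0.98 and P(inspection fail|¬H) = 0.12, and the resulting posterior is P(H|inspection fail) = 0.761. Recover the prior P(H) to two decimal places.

P(H) = 0.28

In odds form, posterior odds = prior odds × likelihood ratio, so prior odds = posterior odds ÷ LR.
Posterior odds = 0.761/(1−0.761) = 3.1841. LR = 0.98/0.12 = 8.1667.
Prior odds = 3.1841/8.1667 = 0.3899, so P(H) = 0.3899/(1+0.3899) ≈ 0.28.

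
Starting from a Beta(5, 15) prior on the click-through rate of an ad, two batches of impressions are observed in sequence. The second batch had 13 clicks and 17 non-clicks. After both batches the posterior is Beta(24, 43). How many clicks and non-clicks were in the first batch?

6 clicks and 11 non-clicks

Sequential conjugate updates are equivalent to a single update on the pooled data, so total successes = posterior α − prior α and total failures = posterior β − prior β.
Total across both batches: 24−5=19 clicks, 43−15=28 non-clicks.
Subtract the second batch: 19−13=6 clicks and 28−17=11 non-clicks.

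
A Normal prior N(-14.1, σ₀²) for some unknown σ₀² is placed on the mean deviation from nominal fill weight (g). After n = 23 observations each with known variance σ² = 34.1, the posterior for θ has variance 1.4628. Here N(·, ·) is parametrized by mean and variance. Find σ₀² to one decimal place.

σ₀² = 109.5

For the Normal–Normal model with known σ², precisions add: τ_n = τ₀ + n/σ².
So 1/σ₀² = 1/1.4628 − 23/34.1 = 0.683620 − 0.674487 = 0.009133.
Hence σ₀² = 1/0.009133 ≈ 109.5.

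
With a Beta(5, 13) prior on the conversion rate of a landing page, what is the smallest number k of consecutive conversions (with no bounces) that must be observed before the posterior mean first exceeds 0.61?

k = 16

After k conversions and 0 bounces the posterior is Beta(5+k, 13), with mean (5+k)/(5+13+k).
Set (5+k)/(18+k) > 0.61 and solve: k > (0.61·18 − 5)/(1 − 0.61) = 15.333.
The smallest integer exceeding 15.333 is 16, and checking k=16: (21)/(34) = 0.6176 > 0.61.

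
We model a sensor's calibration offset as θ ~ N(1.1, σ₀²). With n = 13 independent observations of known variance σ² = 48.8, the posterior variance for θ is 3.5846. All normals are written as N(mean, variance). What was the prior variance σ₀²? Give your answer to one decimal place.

σ₀² = 79.5

Posterior precision equals prior precision plus data precision: 1/σ_n² = 1/σ₀² + n/σ².
So 1/σ₀² = 1/3.5846 − 13/48.8 = 0.278971 − 0.266393 = 0.012578.
Hence σ₀² = 1/0.012578 ≈ 79.5.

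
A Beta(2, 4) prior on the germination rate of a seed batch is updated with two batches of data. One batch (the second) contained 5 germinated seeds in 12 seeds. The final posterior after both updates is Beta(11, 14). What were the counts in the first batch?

4 germinated seeds and 3 non-germinating seeds

Sequential conjugate updates are equivalent to a single update on the pooled data, so total successes = posterior α − prior α and total failures = posterior β − prior β.
Total across both batches: 11−2=9 germinated seeds, 14−4=10 non-germinating seeds.
Subtract the second batch: 9−5=4 germinated seeds and 10−7=3 non-germinating seeds.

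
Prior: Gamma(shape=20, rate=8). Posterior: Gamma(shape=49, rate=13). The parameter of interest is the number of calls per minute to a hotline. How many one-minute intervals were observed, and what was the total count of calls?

n = 5 one-minute intervals with total 29 calls

Gamma–Poisson conjugacy: posterior shape = α + Σxᵢ, posterior rate = β + n.
Matching: Σxᵢ = 49 − 20 = 29 and n = 13 − 8 = 5.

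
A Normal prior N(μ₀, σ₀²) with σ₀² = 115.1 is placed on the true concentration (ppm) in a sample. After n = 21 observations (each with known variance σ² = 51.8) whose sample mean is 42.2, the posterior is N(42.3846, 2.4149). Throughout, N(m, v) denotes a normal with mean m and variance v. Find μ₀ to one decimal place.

With known observation variance, the Normal–Normal posterior has precision τ_n = τ₀ + n/σ² and mean μ_n = (τ₀μ₀ + (n/σ²)x̄)/τ_n.
Here τ₀ = 1/115.1 = 0.008688 and τ_data = 21/51.8 = 0.405405, so τ_n = 0.414093.
Rearranging for μ₀: μ₀ = (μ_n·τ_n − τ_data·x̄)/τ₀ = (42.3846·0.414093 − 0.405405·42.2) / 0.008688 = 0.443075/0.008688 ≈ 51.0.

μ₀ = 51.0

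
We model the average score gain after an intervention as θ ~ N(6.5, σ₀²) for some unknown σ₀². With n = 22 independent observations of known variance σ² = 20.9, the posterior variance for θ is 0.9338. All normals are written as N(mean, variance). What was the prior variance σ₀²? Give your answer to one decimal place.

For the Normal–Normal model with known σ², precisions add: τ_n = τ₀ + n/σ².
So 1/σ₀² = 1/0.9338 − 22/20.9 = 1.070893 − 1.052632 = 0.018261.
Hence σ₀² = 1/0.018261 ≈ 54.8.

σ₀² = 54.8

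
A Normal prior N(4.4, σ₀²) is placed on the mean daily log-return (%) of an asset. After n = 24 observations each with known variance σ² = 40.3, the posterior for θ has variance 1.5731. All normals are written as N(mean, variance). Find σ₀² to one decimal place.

Posterior precision equals prior precision plus data precision: 1/σ_n² = 1/σ₀² + n/σ².
So 1/σ₀² = 1/1.5731 − 24/40.3 = 0.635687 − 0.595533 = 0.040154.
Hence σ₀² = 1/0.040154 ≈ 24.9.

σ₀² = 24.9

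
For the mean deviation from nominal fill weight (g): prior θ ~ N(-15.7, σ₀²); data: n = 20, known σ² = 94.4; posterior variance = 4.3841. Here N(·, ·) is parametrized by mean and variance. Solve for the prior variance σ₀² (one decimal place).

σ₀² = 61.6

Posterior precision equals prior precision plus data precision: 1/σ_n² = 1/σ₀² + n/σ².
So 1/σ₀² = 1/4.3841 − 20/94.4 = 0.228097 − 0.211864 = 0.016233.
Hence σ₀² = 1/0.016233 ≈ 61.6.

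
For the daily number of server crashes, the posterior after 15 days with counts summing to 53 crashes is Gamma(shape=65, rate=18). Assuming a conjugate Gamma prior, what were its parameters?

Gamma(shape=12, rate=3)

A Gamma(α, β) prior (rate parametrization) on a Poisson rate with n observations summing to S gives posterior Gamma(α+S, β+n).
So α = 65 − 53 = 12 and β = 18 − 15 = 3.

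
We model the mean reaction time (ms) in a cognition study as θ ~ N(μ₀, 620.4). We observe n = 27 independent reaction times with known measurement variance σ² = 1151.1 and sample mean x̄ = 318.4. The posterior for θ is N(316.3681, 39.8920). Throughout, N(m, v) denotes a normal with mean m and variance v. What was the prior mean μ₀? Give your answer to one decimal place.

The posterior mean is a precision-weighted average: μ_n = (τ₀μ₀ + τ_data·x̄)/(τ₀+τ_data), with τ₀=1/σ₀² and τ_data=n/σ².
Here τ₀ = 1/620.4 = 0.001612 and τ_data = 27/1151.1 = 0.023456, so τ_n = 0.025068.
Rearranging for μ₀: μ₀ = (μ_n·τ_n − τ_data·x̄)/τ₀ = (316.3681·0.025068 − 0.023456·318.4) / 0.001612 = 0.462325/0.001612 ≈ 286.8.

μ₀ = 286.8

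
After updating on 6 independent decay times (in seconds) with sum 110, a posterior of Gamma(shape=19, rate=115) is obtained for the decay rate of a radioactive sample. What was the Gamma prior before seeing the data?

For an exponential likelihood with a Gamma(α, β) prior on the rate, n observations with total T give posterior Gamma(α+n, β+T).
So α = 19 − 6 = 13 and β = 115 − 110 = 5.

Gamma(shape=13, rate=5)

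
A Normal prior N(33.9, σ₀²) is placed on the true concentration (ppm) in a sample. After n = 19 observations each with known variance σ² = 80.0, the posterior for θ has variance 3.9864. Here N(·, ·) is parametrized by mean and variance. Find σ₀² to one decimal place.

σ₀² = 74.9

Posterior precision equals prior precision plus data precision: 1/σ_n² = 1/σ₀² + n/σ².
So 1/σ₀² = 1/3.9864 − 19/80.0 = 0.250853 − 0.237500 = 0.013353.
Hence σ₀² = 1/0.013353 ≈ 74.9.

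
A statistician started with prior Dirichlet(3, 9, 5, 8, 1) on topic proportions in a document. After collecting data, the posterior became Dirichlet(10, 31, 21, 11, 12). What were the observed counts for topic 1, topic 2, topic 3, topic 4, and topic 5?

counts (7, 22, 16, 3, 11)

For a Dirichlet(α) prior with multinomial counts c, the posterior is Dirichlet(α + c) componentwise.
Counts are posterior − prior componentwise: 10−3=7, 31−9=22, 21−5=16, 11−8=3, 12−1=11.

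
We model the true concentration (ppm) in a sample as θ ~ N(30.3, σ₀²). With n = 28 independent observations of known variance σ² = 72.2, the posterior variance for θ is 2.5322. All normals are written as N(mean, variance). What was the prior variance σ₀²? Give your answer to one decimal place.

Posterior precision equals prior precision plus data precision: 1/σ_n² = 1/σ₀² + n/σ².
So 1/σ₀² = 1/2.5322 − 28/72.2 = 0.394914 − 0.387812 = 0.007102.
Hence σ₀² = 1/0.007102 ≈ 140.8.

σ₀² = 140.8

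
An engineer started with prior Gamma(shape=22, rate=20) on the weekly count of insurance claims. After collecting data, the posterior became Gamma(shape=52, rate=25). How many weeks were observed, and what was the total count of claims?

A Gamma(α, β) prior (rate parametrization) on a Poisson rate with n observations summing to S gives posterior Gamma(α+S, β+n).
Matching: Σxᵢ = 52 − 22 = 30 and n = 25 − 20 = 5.

n = 5 weeks with total 30 claims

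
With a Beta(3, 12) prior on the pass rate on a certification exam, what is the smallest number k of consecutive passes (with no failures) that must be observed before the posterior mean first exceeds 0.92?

After k passes and 0 failures the posterior is Beta(3+k, 12), with mean (3+k)/(3+12+k).
Set (3+k)/(15+k) > 0.92 and solve: k > (0.92·15 − 3)/(1 − 0.92) = 135.000.
The smallest integer exceeding 135.000 is 136.

k = 136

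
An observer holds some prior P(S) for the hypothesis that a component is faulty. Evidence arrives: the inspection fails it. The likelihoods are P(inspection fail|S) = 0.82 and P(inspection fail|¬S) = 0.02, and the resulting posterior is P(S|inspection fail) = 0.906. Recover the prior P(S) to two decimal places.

P(S) = 0.19

In odds form, posterior odds = prior odds × likelihood ratio, so prior odds = posterior odds ÷ LR.
Posterior odds = 0.906/(1−0.906) = 9.6383. LR = 0.82/0.02 = 41.0000.
Prior odds = 9.6383/41.0000 = 0.2351, so P(S) = 0.2351/(1+0.2351) ≈ 0.19.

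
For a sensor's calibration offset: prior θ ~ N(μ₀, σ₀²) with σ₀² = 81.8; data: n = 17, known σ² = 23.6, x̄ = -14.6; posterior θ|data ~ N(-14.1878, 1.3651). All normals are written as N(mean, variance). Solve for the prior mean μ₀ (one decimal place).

With known observation variance, the Normal–Normal posterior has precision τ_n = τ₀ + n/σ² and mean μ_n = (τ₀μ₀ + (n/σ²)x̄)/τ_n.
Here τ₀ = 1/81.8 = 0.012225 and τ_data = 17/23.6 = 0.720339, so τ_n = 0.732564.
Rearranging for μ₀: μ₀ = (μ_n·τ_n − τ_data·x̄)/τ₀ = (-14.1878·0.732564 − 0.720339·-14.6) / 0.012225 = 0.123478/0.012225 ≈ 10.1.

μ₀ = 10.1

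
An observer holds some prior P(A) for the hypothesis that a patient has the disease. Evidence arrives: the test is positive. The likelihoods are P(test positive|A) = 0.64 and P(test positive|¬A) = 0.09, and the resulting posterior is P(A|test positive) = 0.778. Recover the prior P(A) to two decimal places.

P(A) = 0.33

In odds form, posterior odds = prior odds × likelihood ratio, so prior odds = posterior odds ÷ LR.
Posterior odds = 0.778/(1−0.778) = 3.5045. LR = 0.64/0.09 = 7.1111.
Prior odds = 3.5045/7.1111 = 0.4928, so P(A) = 0.4928/(1+0.4928) ≈ 0.33.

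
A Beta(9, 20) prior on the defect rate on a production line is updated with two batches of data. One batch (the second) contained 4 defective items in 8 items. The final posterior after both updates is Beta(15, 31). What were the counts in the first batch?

Because Beta–binomial updating is additive in the counts, the combined data contributed (α_post−α_prior, β_post−β_prior) successes and failures.
Total across both batches: 15−9=6 defective items, 31−20=11 good items.
Subtract the second batch: 6−4=2 defective items and 11−4=7 good items.

2 defective items and 7 good items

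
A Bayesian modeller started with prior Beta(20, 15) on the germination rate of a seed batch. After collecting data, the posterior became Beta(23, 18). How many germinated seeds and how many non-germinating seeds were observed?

Under Beta–binomial conjugacy the posterior parameters are (a+s, b+f).
Match parameters: s=23−20=3, f=18−15=3.

3 germinated seeds and 3 non-germinating seeds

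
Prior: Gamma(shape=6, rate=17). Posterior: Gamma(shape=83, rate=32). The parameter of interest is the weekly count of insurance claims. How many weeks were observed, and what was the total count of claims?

A Gamma(α, β) prior (rate parametrization) on a Poisson rate with n observations summing to S gives posterior Gamma(α+S, β+n).
Matching: Σxᵢ = 83 − 6 = 77 and n = 32 − 17 = 15.

n = 15 weeks with total 77 claims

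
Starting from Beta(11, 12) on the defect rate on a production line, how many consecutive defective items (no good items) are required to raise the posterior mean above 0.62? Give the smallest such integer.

After k defective items and 0 good items the posterior is Beta(11+k, 12), with mean (11+k)/(11+12+k).
Set (11+k)/(23+k) > 0.62 and solve: k > (0.62·23 − 11)/(1 − 0.62) = 8.579.
The smallest integer exceeding 8.579 is 9, and checking k=9: (20)/(32) = 0.6250 > 0.62.

k = 9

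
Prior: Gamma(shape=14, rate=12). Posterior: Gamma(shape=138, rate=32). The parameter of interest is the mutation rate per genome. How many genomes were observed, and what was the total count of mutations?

n = 20 genomes with total 124 mutations

A Gamma(α, β) prior (rate parametrization) on a Poisson rate with n observations summing to S gives posterior Gamma(α+S, β+n).
Matching: Σxᵢ = 138 − 14 = 124 and n = 32 − 12 = 20.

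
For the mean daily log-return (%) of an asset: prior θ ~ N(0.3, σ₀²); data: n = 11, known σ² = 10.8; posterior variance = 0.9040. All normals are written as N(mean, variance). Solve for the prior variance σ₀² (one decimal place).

Posterior precision equals prior precision plus data precision: 1/σ_n² = 1/σ₀² + n/σ².
So 1/σ₀² = 1/0.9040 − 11/10.8 = 1.106195 − 1.018519 = 0.087676.
Hence σ₀² = 1/0.087676 ≈ 11.4.

σ₀² = 11.4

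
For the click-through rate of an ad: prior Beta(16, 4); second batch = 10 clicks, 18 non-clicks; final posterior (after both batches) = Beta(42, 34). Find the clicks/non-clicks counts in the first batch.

16 clicks and 12 non-clicks

Because Beta–binomial updating is additive in the counts, the combined data contributed (α_post−α_prior, β_post−β_prior) successes and failures.
Total across both batches: 42−16=26 clicks, 34−4=30 non-clicks.
Subtract the second batch: 26−10=16 clicks and 30−18=12 non-clicks.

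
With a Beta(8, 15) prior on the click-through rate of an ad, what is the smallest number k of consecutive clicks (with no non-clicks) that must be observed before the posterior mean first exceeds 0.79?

After k clicks and 0 non-clicks the posterior is Beta(8+k, 15), with mean (8+k)/(8+15+k).
Set (8+k)/(23+k) > 0.79 and solve: k > (0.79·23 − 8)/(1 − 0.79) = 48.429.
The smallest integer exceeding 48.429 is 49.

k = 49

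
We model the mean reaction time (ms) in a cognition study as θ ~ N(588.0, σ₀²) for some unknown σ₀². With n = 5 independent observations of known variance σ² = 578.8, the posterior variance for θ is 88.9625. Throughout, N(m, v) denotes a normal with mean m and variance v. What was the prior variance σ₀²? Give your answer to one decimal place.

σ₀² = 384.3

Posterior precision equals prior precision plus data precision: 1/σ_n² = 1/σ₀² + n/σ².
So 1/σ₀² = 1/88.9625 − 5/578.8 = 0.011241 − 0.008639 = 0.002602.
Hence σ₀² = 1/0.002602 ≈ 384.3.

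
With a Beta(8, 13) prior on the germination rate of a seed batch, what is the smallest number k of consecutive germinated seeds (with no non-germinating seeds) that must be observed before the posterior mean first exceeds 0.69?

After k germinated seeds and 0 non-germinating seeds the posterior is Beta(8+k, 13), with mean (8+k)/(8+13+k).
Set (8+k)/(21+k) > 0.69 and solve: k > (0.69·21 − 8)/(1 − 0.69) = 20.935.
The smallest integer exceeding 20.935 is 21.

k = 21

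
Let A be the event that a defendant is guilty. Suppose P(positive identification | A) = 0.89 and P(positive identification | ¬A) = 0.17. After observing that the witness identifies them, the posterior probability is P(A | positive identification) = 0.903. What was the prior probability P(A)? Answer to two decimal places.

Bayes' rule in odds form gives O(A|E) = O(A)·[P(E|A)/P(E|¬A)], hence O(A) = O(A|E)/LR.
Posterior odds = 0.903/(1−0.903) = 9.3093. LR = 0.89/0.17 = 5.2353.
Prior odds = 9.3093/5.2353 = 1.7782, so P(A) = 1.7782/(1+1.7782) ≈ 0.64.

P(A) = 0.64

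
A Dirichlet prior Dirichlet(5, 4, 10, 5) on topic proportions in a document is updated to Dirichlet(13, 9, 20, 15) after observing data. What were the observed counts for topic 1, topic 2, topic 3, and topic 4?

counts (8, 5, 10, 10)

For a Dirichlet(α) prior with multinomial counts c, the posterior is Dirichlet(α + c) componentwise.
Counts are posterior − prior componentwise: 13−5=8, 9−4=5, 20−10=10, 15−5=10.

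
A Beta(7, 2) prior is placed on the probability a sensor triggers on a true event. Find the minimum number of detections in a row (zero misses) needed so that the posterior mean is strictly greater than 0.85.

k = 5

After k detections and 0 misses the posterior is Beta(7+k, 2), with mean (7+k)/(7+2+k).
Set (7+k)/(9+k) > 0.85 and solve: k > (0.85·9 − 7)/(1 − 0.85) = 4.333.
The smallest integer exceeding 4.333 is 5, and checking k=5: (12)/(14) = 0.8571 > 0.85.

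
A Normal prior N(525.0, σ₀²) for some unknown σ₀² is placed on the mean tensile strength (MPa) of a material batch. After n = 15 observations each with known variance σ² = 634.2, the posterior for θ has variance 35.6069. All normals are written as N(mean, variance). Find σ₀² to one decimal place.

Posterior precision equals prior precision plus data precision: 1/σ_n² = 1/σ₀² + n/σ².
So 1/σ₀² = 1/35.6069 − 15/634.2 = 0.028084 − 0.023652 = 0.004432.
Hence σ₀² = 1/0.004432 ≈ 225.6.

σ₀² = 225.6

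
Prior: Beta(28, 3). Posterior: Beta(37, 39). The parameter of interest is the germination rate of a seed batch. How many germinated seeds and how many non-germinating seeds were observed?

9 germinated seeds and 36 non-germinating seeds

Beta is conjugate to the binomial likelihood: posterior = Beta(a+s, b+f).
So s = 37 − 28 = 9 and f = 39 − 3 = 36.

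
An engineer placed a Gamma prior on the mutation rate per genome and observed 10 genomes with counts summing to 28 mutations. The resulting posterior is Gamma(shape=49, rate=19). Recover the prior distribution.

Gamma–Poisson conjugacy: posterior shape = α + Σxᵢ, posterior rate = β + n.
So α = 49 − 28 = 21 and β = 19 − 10 = 9.

Gamma(shape=21, rate=9)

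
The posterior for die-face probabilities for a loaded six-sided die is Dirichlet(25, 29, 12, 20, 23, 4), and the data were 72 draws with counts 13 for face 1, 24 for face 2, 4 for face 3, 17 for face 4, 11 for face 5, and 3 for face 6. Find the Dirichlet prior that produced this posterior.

For a Dirichlet(α) prior with multinomial counts c, the posterior is Dirichlet(α + c) componentwise.
Subtract each count from the matching posterior parameter: 25−13=12, 29−24=5, 12−4=8, 20−17=3, 23−11=12, 4−3=1.

Dirichlet(12, 5, 8, 3, 12, 1)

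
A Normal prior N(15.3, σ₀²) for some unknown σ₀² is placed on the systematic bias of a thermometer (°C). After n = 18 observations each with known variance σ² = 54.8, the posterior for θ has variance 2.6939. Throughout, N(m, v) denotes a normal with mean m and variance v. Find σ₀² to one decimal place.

σ₀² = 23.4

For the Normal–Normal model with known σ², precisions add: τ_n = τ₀ + n/σ².
So 1/σ₀² = 1/2.6939 − 18/54.8 = 0.371209 − 0.328467 = 0.042742.
Hence σ₀² = 1/0.042742 ≈ 23.4.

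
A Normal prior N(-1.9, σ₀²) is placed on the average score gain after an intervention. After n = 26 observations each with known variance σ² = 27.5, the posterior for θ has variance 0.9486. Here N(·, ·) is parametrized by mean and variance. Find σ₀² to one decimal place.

σ₀² = 9.2

For the Normal–Normal model with known σ², precisions add: τ_n = τ₀ + n/σ².
So 1/σ₀² = 1/0.9486 − 26/27.5 = 1.054185 − 0.945455 = 0.108730.
Hence σ₀² = 1/0.108730 ≈ 9.2.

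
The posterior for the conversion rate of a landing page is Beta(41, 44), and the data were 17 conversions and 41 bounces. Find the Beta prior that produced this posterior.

Beta(24, 3)

Under Beta–binomial conjugacy the posterior parameters are (α+s, β+f).
Subtract the data counts: 41−17=24, 44−41=3.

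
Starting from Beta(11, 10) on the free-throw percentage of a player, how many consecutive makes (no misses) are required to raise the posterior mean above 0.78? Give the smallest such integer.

After k makes and 0 misses the posterior is Beta(11+k, 10), with mean (11+k)/(11+10+k).
Set (11+k)/(21+k) > 0.78 and solve: k > (0.78·21 − 11)/(1 − 0.78) = 24.455.
The smallest integer exceeding 24.455 is 25.

k = 25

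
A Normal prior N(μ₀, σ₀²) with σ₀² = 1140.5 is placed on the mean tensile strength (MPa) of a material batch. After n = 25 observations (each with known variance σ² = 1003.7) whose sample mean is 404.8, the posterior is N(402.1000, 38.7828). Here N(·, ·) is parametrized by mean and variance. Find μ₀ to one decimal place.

With known observation variance, the Normal–Normal posterior has precision τ_n = τ₀ + n/σ² and mean μ_n = (τ₀μ₀ + (n/σ²)x̄)/τ_n.
Here τ₀ = 1/1140.5 = 0.000877 and τ_data = 25/1003.7 = 0.024908, so τ_n = 0.025785.
Rearranging for μ₀: μ₀ = (μ_n·τ_n − τ_data·x̄)/τ₀ = (402.1000·0.025785 − 0.024908·404.8) / 0.000877 = 0.285390/0.000877 ≈ 325.4.

μ₀ = 325.4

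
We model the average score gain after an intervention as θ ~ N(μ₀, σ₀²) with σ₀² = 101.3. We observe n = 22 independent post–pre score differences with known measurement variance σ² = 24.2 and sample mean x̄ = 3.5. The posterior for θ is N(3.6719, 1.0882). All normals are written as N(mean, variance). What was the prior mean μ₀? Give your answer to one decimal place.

With known observation variance, the Normal–Normal posterior has precision τ_n = τ₀ + n/σ² and mean μ_n = (τ₀μ₀ + (n/σ²)x̄)/τ_n.
Here τ₀ = 1/101.3 = 0.009872 and τ_data = 22/24.2 = 0.909091, so τ_n = 0.918963.
Rearranging for μ₀: μ₀ = (μ_n·τ_n − τ_data·x̄)/τ₀ = (3.6719·0.918963 − 0.909091·3.5) / 0.009872 = 0.192522/0.009872 ≈ 19.5.

μ₀ = 19.5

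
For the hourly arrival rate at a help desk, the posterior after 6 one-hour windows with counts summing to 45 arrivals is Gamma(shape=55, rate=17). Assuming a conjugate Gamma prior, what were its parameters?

Gamma–Poisson conjugacy: posterior shape = α + Σxᵢ, posterior rate = β + n.
So α = 55 − 45 = 10 and β = 17 − 6 = 11.

Gamma(shape=10, rate=11)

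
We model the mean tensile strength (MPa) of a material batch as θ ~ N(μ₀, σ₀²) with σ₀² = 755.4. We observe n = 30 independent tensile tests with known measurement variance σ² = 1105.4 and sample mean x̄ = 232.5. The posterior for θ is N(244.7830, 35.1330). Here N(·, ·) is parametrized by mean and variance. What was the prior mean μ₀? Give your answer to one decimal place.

μ₀ = 496.6

The posterior mean is a precision-weighted average: μ_n = (τ₀μ₀ + τ_data·x̄)/(τ₀+τ_data), with τ₀=1/σ₀² and τ_data=n/σ².
Here τ₀ = 1/755.4 = 0.001324 and τ_data = 30/1105.4 = 0.027139, so τ_n = 0.028463.
Rearranging for μ₀: μ₀ = (μ_n·τ_n − τ_data·x̄)/τ₀ = (244.7830·0.028463 − 0.027139·232.5) / 0.001324 = 0.657441/0.001324 ≈ 496.6.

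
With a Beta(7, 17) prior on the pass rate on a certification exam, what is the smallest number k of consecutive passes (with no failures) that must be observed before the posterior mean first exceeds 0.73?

k = 39

After k passes and 0 failures the posterior is Beta(7+k, 17), with mean (7+k)/(7+17+k).
Set (7+k)/(24+k) > 0.73 and solve: k > (0.73·24 − 7)/(1 − 0.73) = 38.963.
The smallest integer exceeding 38.963 is 39, and checking k=39: (46)/(63) = 0.7302 > 0.73.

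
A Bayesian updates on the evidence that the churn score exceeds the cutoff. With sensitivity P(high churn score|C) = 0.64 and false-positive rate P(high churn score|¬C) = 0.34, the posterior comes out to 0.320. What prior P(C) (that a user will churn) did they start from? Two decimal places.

P(C) = 0.20

In odds form, posterior odds = prior odds × likelihood ratio, so prior odds = posterior odds ÷ LR.
Posterior odds = 0.320/(1−0.320) = 0.4706. LR = 0.64/0.34 = 1.8824.
Prior odds = 0.4706/1.8824 = 0.2500, so P(C) = 0.2500/(1+0.2500) ≈ 0.20.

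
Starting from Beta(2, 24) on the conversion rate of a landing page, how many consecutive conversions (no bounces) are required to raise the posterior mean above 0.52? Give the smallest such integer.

k = 25

After k conversions and 0 bounces the posterior is Beta(2+k, 24), with mean (2+k)/(2+24+k).
Set (2+k)/(26+k) > 0.52 and solve: k > (0.52·26 − 2)/(1 − 0.52) = 24.000.
The smallest integer exceeding 24.000 is 25.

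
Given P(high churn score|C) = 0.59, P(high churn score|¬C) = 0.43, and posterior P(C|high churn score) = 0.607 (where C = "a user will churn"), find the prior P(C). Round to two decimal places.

P(C) = 0.53

Bayes' rule in odds form gives O(C|E) = O(C)·[P(E|C)/P(E|¬C)], hence O(C) = O(C|E)/LR.
Posterior odds = 0.607/(1−0.607) = 1.5445. LR = 0.59/0.43 = 1.3721.
Prior odds = 1.5445/1.3721 = 1.1256, so P(C) = 1.1256/(1+1.1256) ≈ 0.53.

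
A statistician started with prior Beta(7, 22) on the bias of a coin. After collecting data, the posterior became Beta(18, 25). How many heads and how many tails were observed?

Beta is conjugate to the binomial likelihood: posterior = Beta(α+s, β+f).
Match parameters: s=18−7=11, f=25−22=3.

11 heads and 3 tails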